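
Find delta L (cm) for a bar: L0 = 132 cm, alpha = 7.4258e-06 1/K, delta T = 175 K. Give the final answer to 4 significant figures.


dL = L0 * alpha * dT
dL = 132 * 7.4258e-06 * 175
dL = 0.1715 cm


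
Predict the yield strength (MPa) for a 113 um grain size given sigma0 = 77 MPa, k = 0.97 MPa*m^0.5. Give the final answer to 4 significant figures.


sigma_y = sigma0 + k / sqrt(d)
d = 113 um = 1.13e-04 m
sigma_y = 77 + 0.97 / sqrt(1.13e-04)
sigma_y = 168.2 MPa


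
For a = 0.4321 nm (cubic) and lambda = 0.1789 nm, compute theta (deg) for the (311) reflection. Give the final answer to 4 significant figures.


d = a / sqrt(h^2+k^2+l^2)
d = 0.4321 / sqrt(11) = 0.130283 nm
lambda = 2*d*sin(theta)  =>  sin(theta) = lambda / (2*d)
sin(theta) = 0.1789 / (2 * 0.130283) = 0.686582
theta = 43.36 deg


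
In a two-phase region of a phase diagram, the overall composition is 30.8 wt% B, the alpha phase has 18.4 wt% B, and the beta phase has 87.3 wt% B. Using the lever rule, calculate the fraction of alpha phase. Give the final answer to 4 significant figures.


f_alpha = (C_beta - C0) / (C_beta - C_alpha)
f_alpha = (87.3 - 30.8) / (87.3 - 18.4)
f_alpha = 0.82


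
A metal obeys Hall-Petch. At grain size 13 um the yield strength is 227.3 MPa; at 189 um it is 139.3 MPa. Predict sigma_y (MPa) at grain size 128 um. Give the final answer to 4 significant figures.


sigma_y = sigma0 + k / sqrt(d)
1/sqrt(d1) = 1/sqrt(1.3e-05) = 277.35;  1/sqrt(d2) = 72.7393
k = (sigma1 - sigma2) / (1/sqrt(d1) - 1/sqrt(d2)) = (227.3 - 139.3) / (277.35 - 72.7393) = 0.430085 MPa*m^0.5
sigma0 = sigma1 - k/sqrt(d1) = 227.3 - 0.430085*277.35 = 108.016 MPa
sigma_y(d3) = 108.016 + 0.430085 / sqrt(1.28e-04) = 146 MPa


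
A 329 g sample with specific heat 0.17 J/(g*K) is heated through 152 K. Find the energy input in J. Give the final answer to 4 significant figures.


Q = m * cp * dT
Q = 329 * 0.17 * 152
Q = 8501 J


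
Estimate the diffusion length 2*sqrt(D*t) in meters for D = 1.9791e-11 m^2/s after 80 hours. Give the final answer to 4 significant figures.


t = 80 hr = 288000 s
Diffusion length = 2*sqrt(D*t)
= 2*sqrt(1.9791e-11 * 288000)
= 4.775e-03 m


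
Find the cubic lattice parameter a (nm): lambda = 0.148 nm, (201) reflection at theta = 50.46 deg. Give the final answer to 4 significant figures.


d = lambda / (2*sin(theta))
d = 0.148 / (2*sin(50.46 deg))
d = 0.0959568 nm
a = d * sqrt(h^2+k^2+l^2) = 0.0959568 * sqrt(5)
a = 0.2146 nm


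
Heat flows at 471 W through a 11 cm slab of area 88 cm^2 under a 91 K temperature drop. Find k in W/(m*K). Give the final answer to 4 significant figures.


k = Q*L / (A*dT)
L = 0.11 m, A = 8.8e-03 m^2
k = 471 * 0.11 / (8.8e-03 * 91)
k = 64.7 W/(m*K)


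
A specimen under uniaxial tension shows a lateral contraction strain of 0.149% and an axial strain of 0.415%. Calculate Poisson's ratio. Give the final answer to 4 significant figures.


nu = -epsilon_lat / epsilon_axial
Lateral strain is contraction (negative), so using magnitudes:
nu = 0.149 / 0.415
nu = 0.359


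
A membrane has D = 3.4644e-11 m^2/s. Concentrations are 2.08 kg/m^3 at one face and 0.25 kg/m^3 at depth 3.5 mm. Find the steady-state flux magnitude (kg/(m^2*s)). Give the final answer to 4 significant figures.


J = -D * (dC/dx) = D * (C1 - C2) / dx
J = 3.4644e-11 * (2.08 - 0.25) / 3.5e-03
J = 1.811e-08 kg/(m^2*s)


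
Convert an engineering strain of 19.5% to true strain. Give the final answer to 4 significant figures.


epsilon_true = ln(1 + epsilon_eng)
epsilon_true = ln(1 + 0.195)
epsilon_true = 0.1781


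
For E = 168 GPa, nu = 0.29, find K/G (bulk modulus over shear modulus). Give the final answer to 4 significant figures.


G = E / (2*(1+nu))
G = 168 / (2*(1+0.29)) = 65.1163 GPa
K = E / (3*(1-2*nu))
K = 168 / (3*(1-2*0.29)) = 133.333 GPa
K/G = 133.333 / 65.1163 = 2.048


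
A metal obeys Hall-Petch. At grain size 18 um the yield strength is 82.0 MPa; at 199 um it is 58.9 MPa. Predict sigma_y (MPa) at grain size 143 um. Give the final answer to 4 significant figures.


sigma_y = sigma0 + k / sqrt(d)
1/sqrt(d1) = 1/sqrt(1.8e-05) = 235.702;  1/sqrt(d2) = 70.8881
k = (sigma1 - sigma2) / (1/sqrt(d1) - 1/sqrt(d2)) = (82.0 - 58.9) / (235.702 - 70.8881) = 0.140158 MPa*m^0.5
sigma0 = sigma1 - k/sqrt(d1) = 82.0 - 0.140158*235.702 = 48.9645 MPa
sigma_y(d3) = 48.9645 + 0.140158 / sqrt(1.43e-04) = 60.69 MPa


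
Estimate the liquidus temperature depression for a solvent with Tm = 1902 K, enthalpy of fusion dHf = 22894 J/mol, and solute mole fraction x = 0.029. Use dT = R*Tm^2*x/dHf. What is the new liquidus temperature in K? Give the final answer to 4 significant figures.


dT = R*Tm^2*x / dHf
dT = 8.314 * 1902^2 * 0.029 / 22894
dT = 38.0985 K
T_new = 1902 - 38.0985 = 1864 K


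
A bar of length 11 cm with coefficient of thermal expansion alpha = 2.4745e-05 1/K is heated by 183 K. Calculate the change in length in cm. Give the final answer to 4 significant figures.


dL = L0 * alpha * dT
dL = 11 * 2.4745e-05 * 183
dL = 0.04981 cm


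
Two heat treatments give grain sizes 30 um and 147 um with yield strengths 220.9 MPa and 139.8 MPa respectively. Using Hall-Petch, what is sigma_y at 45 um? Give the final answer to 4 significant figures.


sigma_y = sigma0 + k / sqrt(d)
1/sqrt(d1) = 1/sqrt(3e-05) = 182.574;  1/sqrt(d2) = 82.4786
k = (sigma1 - sigma2) / (1/sqrt(d1) - 1/sqrt(d2)) = (220.9 - 139.8) / (182.574 - 82.4786) = 0.810226 MPa*m^0.5
sigma0 = sigma1 - k/sqrt(d1) = 220.9 - 0.810226*182.574 = 72.9737 MPa
sigma_y(d3) = 72.9737 + 0.810226 / sqrt(4.5e-05) = 193.8 MPa


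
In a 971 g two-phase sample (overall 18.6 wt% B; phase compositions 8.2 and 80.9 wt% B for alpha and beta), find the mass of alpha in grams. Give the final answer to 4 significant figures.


f_alpha = (C_beta - C0) / (C_beta - C_alpha)
f_alpha = (80.9 - 18.6) / (80.9 - 8.2) = 0.856946
m_alpha = f_alpha * m_total = 0.856946 * 971 = 832.1 g


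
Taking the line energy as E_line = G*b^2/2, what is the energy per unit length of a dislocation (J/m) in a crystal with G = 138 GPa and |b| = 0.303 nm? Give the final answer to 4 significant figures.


E = G*b^2/2
b = 0.303 nm = 3.03e-10 m
G = 138 GPa = 1.38e+11 Pa
E = 0.5 * 1.38e+11 * (3.03e-10)^2
E = 6.335e-09 J/m


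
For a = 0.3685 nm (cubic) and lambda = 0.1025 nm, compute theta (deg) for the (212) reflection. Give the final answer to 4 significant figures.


d = a / sqrt(h^2+k^2+l^2)
d = 0.3685 / sqrt(9) = 0.122833 nm
lambda = 2*d*sin(theta)  =>  sin(theta) = lambda / (2*d)
sin(theta) = 0.1025 / (2 * 0.122833) = 0.417232
theta = 24.66 deg


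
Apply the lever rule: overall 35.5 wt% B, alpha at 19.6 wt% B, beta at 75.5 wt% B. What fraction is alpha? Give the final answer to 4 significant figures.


f_alpha = (C_beta - C0) / (C_beta - C_alpha)
f_alpha = (75.5 - 35.5) / (75.5 - 19.6)
f_alpha = 0.7156


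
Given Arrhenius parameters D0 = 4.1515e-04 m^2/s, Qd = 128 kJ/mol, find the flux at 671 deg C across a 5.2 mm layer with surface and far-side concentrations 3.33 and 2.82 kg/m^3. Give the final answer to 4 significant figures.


Step 1: D = D0 * exp(-Qd/(R*T))
T = 671 + 273.15 = 944.15 K
D = 4.1515e-04 * exp(-128e3 / (8.314 * 944.15)) = 3.43884e-11 m^2/s
Step 2: J = D * (C1 - C2) / dx
J = 3.43884e-11 * (3.33 - 2.82) / 5.2e-03
J = 3.373e-09 kg/(m^2*s)


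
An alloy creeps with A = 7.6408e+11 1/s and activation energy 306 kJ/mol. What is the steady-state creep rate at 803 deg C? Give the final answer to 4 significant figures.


rate = A * exp(-Q / (R*T))
T = 803 + 273.15 = 1076.15 K
rate = 7.6408e+11 * exp(-306e3 / (8.314 * 1076.15))
rate = 1.071e-03 1/s


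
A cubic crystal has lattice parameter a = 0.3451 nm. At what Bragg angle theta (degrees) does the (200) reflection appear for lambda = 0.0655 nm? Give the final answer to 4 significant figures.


d = a / sqrt(h^2+k^2+l^2)
d = 0.3451 / sqrt(4) = 0.17255 nm
lambda = 2*d*sin(theta)  =>  sin(theta) = lambda / (2*d)
sin(theta) = 0.0655 / (2 * 0.17255) = 0.1898
theta = 10.94 deg


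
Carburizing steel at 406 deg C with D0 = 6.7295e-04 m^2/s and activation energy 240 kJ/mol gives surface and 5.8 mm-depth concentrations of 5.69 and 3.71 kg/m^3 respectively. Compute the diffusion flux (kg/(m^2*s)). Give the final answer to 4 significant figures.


Step 1: D = D0 * exp(-Qd/(R*T))
T = 406 + 273.15 = 679.15 K
D = 6.7295e-04 * exp(-240e3 / (8.314 * 679.15)) = 2.33608e-22 m^2/s
Step 2: J = D * (C1 - C2) / dx
J = 2.33608e-22 * (5.69 - 3.71) / 5.8e-03
J = 7.975e-20 kg/(m^2*s)


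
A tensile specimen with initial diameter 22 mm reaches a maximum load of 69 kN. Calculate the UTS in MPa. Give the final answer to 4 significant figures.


A0 = pi*(d/2)^2 = pi*(22/2)^2 = 380.133 mm^2
UTS = F_max / A0 = 69*1000 / 380.133
UTS = 181.5 MPa


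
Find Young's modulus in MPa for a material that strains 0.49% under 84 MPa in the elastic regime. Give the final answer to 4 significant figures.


E = sigma / epsilon
epsilon = 0.49% = 4.9e-03
E = 84 / 4.9e-03
E = 17140 MPa


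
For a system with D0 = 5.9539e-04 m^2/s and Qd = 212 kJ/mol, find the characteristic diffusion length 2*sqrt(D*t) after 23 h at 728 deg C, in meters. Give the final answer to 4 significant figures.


Step 1: D = D0 * exp(-Qd/(R*T))
T = 1001.15 K
D = 5.9539e-04 * exp(-212e3 / (8.314 * 1001.15)) = 5.16867e-15 m^2/s
Step 2: L = 2*sqrt(D*t)
t = 23 h = 82800 s
L = 2*sqrt(5.16867e-15 * 82800) = 4.137e-05 m


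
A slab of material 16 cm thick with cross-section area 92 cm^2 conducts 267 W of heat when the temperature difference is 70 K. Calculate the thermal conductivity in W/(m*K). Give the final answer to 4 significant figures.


k = Q*L / (A*dT)
L = 0.16 m, A = 9.2e-03 m^2
k = 267 * 0.16 / (9.2e-03 * 70)
k = 66.34 W/(m*K)


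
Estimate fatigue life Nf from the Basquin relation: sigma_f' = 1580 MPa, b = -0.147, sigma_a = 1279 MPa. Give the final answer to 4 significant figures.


sigma_a = sigma_f' * (2*Nf)^b
2*Nf = (sigma_a / sigma_f')^(1/b)
2*Nf = (1279 / 1580)^(1/-0.147)
2*Nf = 4.21113
Nf = 2.106 cycles


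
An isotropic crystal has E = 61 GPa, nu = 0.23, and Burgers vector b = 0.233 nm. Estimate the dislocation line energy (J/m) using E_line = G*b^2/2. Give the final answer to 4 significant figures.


Step 1: G = E / (2*(1+nu))
G = 61 / (2*(1+0.23)) = 24.7967 GPa = 2.47967e+10 Pa
Step 2: E_line = G*b^2/2
b = 0.233 nm = 2.33e-10 m
E_line = 0.5 * 2.47967e+10 * (2.33e-10)^2 = 6.731e-10 J/m


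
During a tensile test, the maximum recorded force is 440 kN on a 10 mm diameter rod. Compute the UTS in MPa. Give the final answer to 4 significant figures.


A0 = pi*(d/2)^2 = pi*(10/2)^2 = 78.5398 mm^2
UTS = F_max / A0 = 440*1000 / 78.5398
UTS = 5602 MPa


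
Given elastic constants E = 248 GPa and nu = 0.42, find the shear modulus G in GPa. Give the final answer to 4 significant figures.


G = E / (2*(1+nu))
G = 248 / (2*(1+0.42))
G = 87.32 GPa


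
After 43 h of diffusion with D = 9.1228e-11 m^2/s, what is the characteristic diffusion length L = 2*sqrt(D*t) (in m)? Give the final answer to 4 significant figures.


t = 43 hr = 154800 s
Diffusion length = 2*sqrt(D*t)
= 2*sqrt(9.1228e-11 * 154800)
= 7.516e-03 m


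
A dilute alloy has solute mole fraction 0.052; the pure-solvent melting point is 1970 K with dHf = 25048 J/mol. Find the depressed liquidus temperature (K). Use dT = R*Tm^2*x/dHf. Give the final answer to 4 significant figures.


dT = R*Tm^2*x / dHf
dT = 8.314 * 1970^2 * 0.052 / 25048
dT = 66.9843 K
T_new = 1970 - 66.9843 = 1903 K


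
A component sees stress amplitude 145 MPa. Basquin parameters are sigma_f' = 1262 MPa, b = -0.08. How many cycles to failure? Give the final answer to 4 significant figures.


sigma_a = sigma_f' * (2*Nf)^b
2*Nf = (sigma_a / sigma_f')^(1/b)
2*Nf = (145 / 1262)^(1/-0.08)
2*Nf = 5.57368e+11
Nf = 2.787e+11 cycles


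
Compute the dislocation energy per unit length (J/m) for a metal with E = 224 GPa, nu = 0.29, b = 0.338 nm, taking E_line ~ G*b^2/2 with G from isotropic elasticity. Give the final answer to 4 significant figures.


Step 1: G = E / (2*(1+nu))
G = 224 / (2*(1+0.29)) = 86.8217 GPa = 8.68217e+10 Pa
Step 2: E_line = G*b^2/2
b = 0.338 nm = 3.38e-10 m
E_line = 0.5 * 8.68217e+10 * (3.38e-10)^2 = 4.959e-09 J/m


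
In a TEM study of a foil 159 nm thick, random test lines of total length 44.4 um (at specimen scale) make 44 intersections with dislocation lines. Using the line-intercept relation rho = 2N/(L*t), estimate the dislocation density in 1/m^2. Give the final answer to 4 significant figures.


rho = 2N / (L * t)
L = 44.4 um = 4.44e-05 m, t = 159 nm = 1.59e-07 m
rho = 2 * 44 / (4.44e-05 * 1.59e-07)
rho = 1.247e+13 1/m^2


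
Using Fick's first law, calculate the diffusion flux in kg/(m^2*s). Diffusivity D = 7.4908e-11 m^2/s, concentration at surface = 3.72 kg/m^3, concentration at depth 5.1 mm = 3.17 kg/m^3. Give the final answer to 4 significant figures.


J = -D * (dC/dx) = D * (C1 - C2) / dx
J = 7.4908e-11 * (3.72 - 3.17) / 5.1e-03
J = 8.078e-09 kg/(m^2*s)


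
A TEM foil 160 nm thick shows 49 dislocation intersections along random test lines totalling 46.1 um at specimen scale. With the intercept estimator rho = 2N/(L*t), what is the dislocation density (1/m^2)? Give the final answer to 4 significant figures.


rho = 2N / (L * t)
L = 46.1 um = 4.61e-05 m, t = 160 nm = 1.6e-07 m
rho = 2 * 49 / (4.61e-05 * 1.6e-07)
rho = 1.329e+13 1/m^2


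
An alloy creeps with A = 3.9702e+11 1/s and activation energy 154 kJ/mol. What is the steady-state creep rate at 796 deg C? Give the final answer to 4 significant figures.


rate = A * exp(-Q / (R*T))
T = 796 + 273.15 = 1069.15 K
rate = 3.9702e+11 * exp(-154e3 / (8.314 * 1069.15))
rate = 11880 1/s


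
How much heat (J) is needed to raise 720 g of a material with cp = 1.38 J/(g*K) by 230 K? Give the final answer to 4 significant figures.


Q = m * cp * dT
Q = 720 * 1.38 * 230
Q = 228500 J


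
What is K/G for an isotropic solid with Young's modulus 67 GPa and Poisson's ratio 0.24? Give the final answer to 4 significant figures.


G = E / (2*(1+nu))
G = 67 / (2*(1+0.24)) = 27.0161 GPa
K = E / (3*(1-2*nu))
K = 67 / (3*(1-2*0.24)) = 42.9487 GPa
K/G = 42.9487 / 27.0161 = 1.59


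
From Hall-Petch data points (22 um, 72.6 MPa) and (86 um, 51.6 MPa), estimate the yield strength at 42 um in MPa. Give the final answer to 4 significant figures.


sigma_y = sigma0 + k / sqrt(d)
1/sqrt(d1) = 1/sqrt(2.2e-05) = 213.201;  1/sqrt(d2) = 107.833
k = (sigma1 - sigma2) / (1/sqrt(d1) - 1/sqrt(d2)) = (72.6 - 51.6) / (213.201 - 107.833) = 0.199302 MPa*m^0.5
sigma0 = sigma1 - k/sqrt(d1) = 72.6 - 0.199302*213.201 = 30.1088 MPa
sigma_y(d3) = 30.1088 + 0.199302 / sqrt(4.2e-05) = 60.86 MPa


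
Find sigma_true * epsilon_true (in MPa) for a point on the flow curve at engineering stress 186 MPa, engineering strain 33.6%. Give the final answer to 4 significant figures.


sigma_true = sigma_eng * (1 + epsilon_eng)
sigma_true = 186 * (1 + 0.336) = 248.496 MPa
epsilon_true = ln(1 + epsilon_eng)
epsilon_true = ln(1 + 0.336) = 0.28968
sigma_true * epsilon_true = 248.496 * 0.28968 = 71.98 MPa


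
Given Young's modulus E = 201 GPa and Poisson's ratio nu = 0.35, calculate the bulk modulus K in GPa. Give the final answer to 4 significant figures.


K = E / (3*(1-2*nu))
K = 201 / (3*(1-2*0.35))
K = 223.3 GPa


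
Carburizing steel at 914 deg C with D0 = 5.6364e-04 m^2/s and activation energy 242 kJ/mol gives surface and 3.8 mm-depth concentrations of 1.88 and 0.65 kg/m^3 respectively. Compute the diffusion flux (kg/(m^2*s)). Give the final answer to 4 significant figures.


Step 1: D = D0 * exp(-Qd/(R*T))
T = 914 + 273.15 = 1187.15 K
D = 5.6364e-04 * exp(-242e3 / (8.314 * 1187.15)) = 1.26651e-14 m^2/s
Step 2: J = D * (C1 - C2) / dx
J = 1.26651e-14 * (1.88 - 0.65) / 3.8e-03
J = 4.099e-12 kg/(m^2*s)


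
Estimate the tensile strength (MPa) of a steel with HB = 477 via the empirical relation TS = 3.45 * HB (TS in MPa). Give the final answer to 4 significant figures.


TS (MPa) = 3.45 * HB
TS = 3.45 * 477
TS = 1646 MPa


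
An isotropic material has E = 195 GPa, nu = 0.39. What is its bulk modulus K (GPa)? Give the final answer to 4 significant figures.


K = E / (3*(1-2*nu))
K = 195 / (3*(1-2*0.39))
K = 295.5 GPa


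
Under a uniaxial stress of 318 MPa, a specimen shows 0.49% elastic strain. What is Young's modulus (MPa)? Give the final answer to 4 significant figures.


E = sigma / epsilon
epsilon = 0.49% = 4.9e-03
E = 318 / 4.9e-03
E = 64900 MPa


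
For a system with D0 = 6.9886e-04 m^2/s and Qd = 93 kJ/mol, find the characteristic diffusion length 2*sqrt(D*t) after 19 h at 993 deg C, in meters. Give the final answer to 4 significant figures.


Step 1: D = D0 * exp(-Qd/(R*T))
T = 1266.15 K
D = 6.9886e-04 * exp(-93e3 / (8.314 * 1266.15)) = 1.01757e-07 m^2/s
Step 2: L = 2*sqrt(D*t)
t = 19 h = 68400 s
L = 2*sqrt(1.01757e-07 * 68400) = 0.1669 m


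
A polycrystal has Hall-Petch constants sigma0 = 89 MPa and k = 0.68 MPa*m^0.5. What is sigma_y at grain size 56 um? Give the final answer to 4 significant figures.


sigma_y = sigma0 + k / sqrt(d)
d = 56 um = 5.6e-05 m
sigma_y = 89 + 0.68 / sqrt(5.6e-05)
sigma_y = 179.9 MPa


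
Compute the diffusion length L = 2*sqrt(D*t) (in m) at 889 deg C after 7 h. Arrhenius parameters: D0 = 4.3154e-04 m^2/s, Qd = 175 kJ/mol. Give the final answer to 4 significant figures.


Step 1: D = D0 * exp(-Qd/(R*T))
T = 1162.15 K
D = 4.3154e-04 * exp(-175e3 / (8.314 * 1162.15)) = 5.87611e-12 m^2/s
Step 2: L = 2*sqrt(D*t)
t = 7 h = 25200 s
L = 2*sqrt(5.87611e-12 * 25200) = 7.696e-04 m


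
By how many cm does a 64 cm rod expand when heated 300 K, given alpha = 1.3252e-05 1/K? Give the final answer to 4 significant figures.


dL = L0 * alpha * dT
dL = 64 * 1.3252e-05 * 300
dL = 0.2544 cm


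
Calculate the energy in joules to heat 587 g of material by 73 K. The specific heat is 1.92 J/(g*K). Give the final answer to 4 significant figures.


Q = m * cp * dT
Q = 587 * 1.92 * 73
Q = 82270 J


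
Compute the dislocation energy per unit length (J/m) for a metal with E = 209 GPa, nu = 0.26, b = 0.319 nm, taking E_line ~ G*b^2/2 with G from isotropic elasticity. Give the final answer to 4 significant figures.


Step 1: G = E / (2*(1+nu))
G = 209 / (2*(1+0.26)) = 82.9365 GPa = 8.29365e+10 Pa
Step 2: E_line = G*b^2/2
b = 0.319 nm = 3.19e-10 m
E_line = 0.5 * 8.29365e+10 * (3.19e-10)^2 = 4.22e-09 J/m


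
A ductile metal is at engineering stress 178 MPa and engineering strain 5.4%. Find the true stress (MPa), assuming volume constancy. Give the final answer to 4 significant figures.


sigma_true = sigma_eng * (1 + epsilon_eng)
sigma_true = 178 * (1 + 0.054)
sigma_true = 187.6 MPa


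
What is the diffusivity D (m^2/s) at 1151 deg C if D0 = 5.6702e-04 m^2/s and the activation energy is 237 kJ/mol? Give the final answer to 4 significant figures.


D = D0 * exp(-Qd / (R*T))
T = 1424.15 K
D = 5.6702e-04 * exp(-237e3 / (8.314 * 1424.15))
D = 1.15e-12 m^2/s


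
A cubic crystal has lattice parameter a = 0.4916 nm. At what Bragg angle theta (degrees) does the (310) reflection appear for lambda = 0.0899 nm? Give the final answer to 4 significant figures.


d = a / sqrt(h^2+k^2+l^2)
d = 0.4916 / sqrt(10) = 0.155458 nm
lambda = 2*d*sin(theta)  =>  sin(theta) = lambda / (2*d)
sin(theta) = 0.0899 / (2 * 0.155458) = 0.289146
theta = 16.81 deg


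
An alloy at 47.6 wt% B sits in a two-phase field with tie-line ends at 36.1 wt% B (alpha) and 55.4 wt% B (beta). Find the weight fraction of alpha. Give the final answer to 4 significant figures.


f_alpha = (C_beta - C0) / (C_beta - C_alpha)
f_alpha = (55.4 - 47.6) / (55.4 - 36.1)
f_alpha = 0.4041


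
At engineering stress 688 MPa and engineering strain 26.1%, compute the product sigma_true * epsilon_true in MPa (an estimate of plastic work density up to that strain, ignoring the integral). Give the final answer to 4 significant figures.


sigma_true = sigma_eng * (1 + epsilon_eng)
sigma_true = 688 * (1 + 0.261) = 867.568 MPa
epsilon_true = ln(1 + epsilon_eng)
epsilon_true = ln(1 + 0.261) = 0.231905
sigma_true * epsilon_true = 867.568 * 0.231905 = 201.2 MPa


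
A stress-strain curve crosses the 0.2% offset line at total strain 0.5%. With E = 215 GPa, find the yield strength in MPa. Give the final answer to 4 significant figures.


Offset strain = 0.002
Elastic strain at yield = total_strain - offset = 5e-03 - 0.002 = 3e-03
sigma_y = E * elastic_strain = 215000 * 3e-03
sigma_y = 645 MPa


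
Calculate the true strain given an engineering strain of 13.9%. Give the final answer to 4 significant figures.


epsilon_true = ln(1 + epsilon_eng)
epsilon_true = ln(1 + 0.139)
epsilon_true = 0.1302


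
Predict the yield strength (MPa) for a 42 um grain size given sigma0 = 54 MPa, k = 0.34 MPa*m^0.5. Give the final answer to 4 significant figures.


sigma_y = sigma0 + k / sqrt(d)
d = 42 um = 4.2e-05 m
sigma_y = 54 + 0.34 / sqrt(4.2e-05)
sigma_y = 106.5 MPa


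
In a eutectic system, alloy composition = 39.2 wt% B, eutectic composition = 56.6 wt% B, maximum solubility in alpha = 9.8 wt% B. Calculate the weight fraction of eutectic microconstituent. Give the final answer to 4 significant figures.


f_primary = (C_e - C0) / (C_e - C_alpha_max)
f_primary = (56.6 - 39.2) / (56.6 - 9.8)
f_primary = 0.371795
f_eutectic = 1 - 0.371795 = 0.6282


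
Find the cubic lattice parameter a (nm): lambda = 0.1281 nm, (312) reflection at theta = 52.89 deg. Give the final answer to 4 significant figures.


d = lambda / (2*sin(theta))
d = 0.1281 / (2*sin(52.89 deg))
d = 0.0803156 nm
a = d * sqrt(h^2+k^2+l^2) = 0.0803156 * sqrt(14)
a = 0.3005 nm


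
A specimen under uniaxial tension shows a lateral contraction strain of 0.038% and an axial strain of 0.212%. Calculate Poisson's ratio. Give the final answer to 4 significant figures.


nu = -epsilon_lat / epsilon_axial
Lateral strain is contraction (negative), so using magnitudes:
nu = 0.038 / 0.212
nu = 0.1792


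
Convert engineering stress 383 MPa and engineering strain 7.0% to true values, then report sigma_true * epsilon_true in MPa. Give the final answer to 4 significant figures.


sigma_true = sigma_eng * (1 + epsilon_eng)
sigma_true = 383 * (1 + 0.07) = 409.81 MPa
epsilon_true = ln(1 + epsilon_eng)
epsilon_true = ln(1 + 0.07) = 0.0676586
sigma_true * epsilon_true = 409.81 * 0.0676586 = 27.73 MPa


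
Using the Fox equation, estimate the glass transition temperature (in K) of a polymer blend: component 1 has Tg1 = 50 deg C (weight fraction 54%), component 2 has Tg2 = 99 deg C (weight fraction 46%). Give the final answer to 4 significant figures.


1/Tg = w1/Tg1 + w2/Tg2 (in Kelvin)
Tg1 = 323.15 K, Tg2 = 372.15 K
1/Tg = 0.54/323.15 + 0.46/372.15
Tg = 344 K


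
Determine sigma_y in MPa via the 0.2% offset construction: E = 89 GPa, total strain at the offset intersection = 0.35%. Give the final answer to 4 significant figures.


Offset strain = 0.002
Elastic strain at yield = total_strain - offset = 3.5e-03 - 0.002 = 1.5e-03
sigma_y = E * elastic_strain = 89000 * 1.5e-03
sigma_y = 133.5 MPa


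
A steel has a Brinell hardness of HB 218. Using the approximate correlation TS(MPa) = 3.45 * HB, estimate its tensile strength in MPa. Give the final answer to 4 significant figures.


TS (MPa) = 3.45 * HB
TS = 3.45 * 218
TS = 752.1 MPa


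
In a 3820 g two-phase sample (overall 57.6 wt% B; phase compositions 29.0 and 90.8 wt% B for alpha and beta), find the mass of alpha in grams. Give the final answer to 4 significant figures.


f_alpha = (C_beta - C0) / (C_beta - C_alpha)
f_alpha = (90.8 - 57.6) / (90.8 - 29.0) = 0.537217
m_alpha = f_alpha * m_total = 0.537217 * 3820 = 2052 g


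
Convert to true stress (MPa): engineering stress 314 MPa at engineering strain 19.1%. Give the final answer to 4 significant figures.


sigma_true = sigma_eng * (1 + epsilon_eng)
sigma_true = 314 * (1 + 0.191)
sigma_true = 374 MPa


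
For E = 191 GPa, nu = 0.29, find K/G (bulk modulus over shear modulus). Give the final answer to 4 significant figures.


G = E / (2*(1+nu))
G = 191 / (2*(1+0.29)) = 74.031 GPa
K = E / (3*(1-2*nu))
K = 191 / (3*(1-2*0.29)) = 151.587 GPa
K/G = 151.587 / 74.031 = 2.048


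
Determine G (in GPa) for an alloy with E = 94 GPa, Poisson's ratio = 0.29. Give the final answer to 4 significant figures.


G = E / (2*(1+nu))
G = 94 / (2*(1+0.29))
G = 36.43 GPa


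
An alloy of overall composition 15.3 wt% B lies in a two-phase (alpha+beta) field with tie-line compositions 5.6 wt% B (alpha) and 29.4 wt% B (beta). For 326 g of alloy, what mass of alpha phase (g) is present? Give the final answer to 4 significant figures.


f_alpha = (C_beta - C0) / (C_beta - C_alpha)
f_alpha = (29.4 - 15.3) / (29.4 - 5.6) = 0.592437
m_alpha = f_alpha * m_total = 0.592437 * 326 = 193.1 g


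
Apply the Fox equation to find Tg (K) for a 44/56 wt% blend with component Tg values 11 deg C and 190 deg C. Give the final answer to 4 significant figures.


1/Tg = w1/Tg1 + w2/Tg2 (in Kelvin)
Tg1 = 284.15 K, Tg2 = 463.15 K
1/Tg = 0.44/284.15 + 0.56/463.15
Tg = 362.6 K


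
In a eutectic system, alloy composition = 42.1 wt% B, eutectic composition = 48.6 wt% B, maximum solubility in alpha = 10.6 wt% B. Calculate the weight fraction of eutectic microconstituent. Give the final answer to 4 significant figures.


f_primary = (C_e - C0) / (C_e - C_alpha_max)
f_primary = (48.6 - 42.1) / (48.6 - 10.6)
f_primary = 0.171053
f_eutectic = 1 - 0.171053 = 0.8289


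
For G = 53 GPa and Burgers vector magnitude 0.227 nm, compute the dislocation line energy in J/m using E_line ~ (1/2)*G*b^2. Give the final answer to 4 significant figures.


E = G*b^2/2
b = 0.227 nm = 2.27e-10 m
G = 53 GPa = 5.3e+10 Pa
E = 0.5 * 5.3e+10 * (2.27e-10)^2
E = 1.366e-09 J/m


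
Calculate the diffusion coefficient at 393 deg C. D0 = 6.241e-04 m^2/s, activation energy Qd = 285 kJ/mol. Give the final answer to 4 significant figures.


D = D0 * exp(-Qd / (R*T))
T = 666.15 K
D = 6.241e-04 * exp(-285e3 / (8.314 * 666.15))
D = 2.798e-26 m^2/s


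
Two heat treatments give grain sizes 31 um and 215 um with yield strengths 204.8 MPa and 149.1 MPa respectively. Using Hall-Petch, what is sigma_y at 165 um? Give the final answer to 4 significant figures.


sigma_y = sigma0 + k / sqrt(d)
1/sqrt(d1) = 1/sqrt(3.1e-05) = 179.605;  1/sqrt(d2) = 68.1994
k = (sigma1 - sigma2) / (1/sqrt(d1) - 1/sqrt(d2)) = (204.8 - 149.1) / (179.605 - 68.1994) = 0.499974 MPa*m^0.5
sigma0 = sigma1 - k/sqrt(d1) = 204.8 - 0.499974*179.605 = 115.002 MPa
sigma_y(d3) = 115.002 + 0.499974 / sqrt(1.65e-04) = 153.9 MPa


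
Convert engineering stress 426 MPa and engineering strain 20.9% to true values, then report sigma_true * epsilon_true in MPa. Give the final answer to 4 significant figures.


sigma_true = sigma_eng * (1 + epsilon_eng)
sigma_true = 426 * (1 + 0.209) = 515.034 MPa
epsilon_true = ln(1 + epsilon_eng)
epsilon_true = ln(1 + 0.209) = 0.189794
sigma_true * epsilon_true = 515.034 * 0.189794 = 97.75 MPa


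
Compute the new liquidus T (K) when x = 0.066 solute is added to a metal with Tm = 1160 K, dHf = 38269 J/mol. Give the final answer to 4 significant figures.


dT = R*Tm^2*x / dHf
dT = 8.314 * 1160^2 * 0.066 / 38269
dT = 19.294 K
T_new = 1160 - 19.294 = 1141 K


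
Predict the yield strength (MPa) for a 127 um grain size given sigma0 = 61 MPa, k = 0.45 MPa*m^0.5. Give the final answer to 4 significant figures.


sigma_y = sigma0 + k / sqrt(d)
d = 127 um = 1.27e-04 m
sigma_y = 61 + 0.45 / sqrt(1.27e-04)
sigma_y = 100.9 MPa


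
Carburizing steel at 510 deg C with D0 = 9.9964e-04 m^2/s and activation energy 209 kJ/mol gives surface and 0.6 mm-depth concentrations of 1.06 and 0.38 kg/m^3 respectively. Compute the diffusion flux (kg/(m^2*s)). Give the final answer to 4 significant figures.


Step 1: D = D0 * exp(-Qd/(R*T))
T = 510 + 273.15 = 783.15 K
D = 9.9964e-04 * exp(-209e3 / (8.314 * 783.15)) = 1.14665e-17 m^2/s
Step 2: J = D * (C1 - C2) / dx
J = 1.14665e-17 * (1.06 - 0.38) / 6e-04
J = 1.3e-14 kg/(m^2*s)


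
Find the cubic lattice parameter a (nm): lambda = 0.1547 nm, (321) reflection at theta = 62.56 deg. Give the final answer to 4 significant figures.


d = lambda / (2*sin(theta))
d = 0.1547 / (2*sin(62.56 deg))
d = 0.0871555 nm
a = d * sqrt(h^2+k^2+l^2) = 0.0871555 * sqrt(14)
a = 0.3261 nm


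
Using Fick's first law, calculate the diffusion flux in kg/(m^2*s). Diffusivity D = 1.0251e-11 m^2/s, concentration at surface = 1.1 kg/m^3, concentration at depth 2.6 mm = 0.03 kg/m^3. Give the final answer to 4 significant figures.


J = -D * (dC/dx) = D * (C1 - C2) / dx
J = 1.0251e-11 * (1.1 - 0.03) / 2.6e-03
J = 4.219e-09 kg/(m^2*s)


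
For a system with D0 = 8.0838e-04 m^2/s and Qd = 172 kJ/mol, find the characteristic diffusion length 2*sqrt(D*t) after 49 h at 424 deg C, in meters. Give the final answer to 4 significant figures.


Step 1: D = D0 * exp(-Qd/(R*T))
T = 697.15 K
D = 8.0838e-04 * exp(-172e3 / (8.314 * 697.15)) = 1.04685e-16 m^2/s
Step 2: L = 2*sqrt(D*t)
t = 49 h = 176400 s
L = 2*sqrt(1.04685e-16 * 176400) = 8.595e-06 m


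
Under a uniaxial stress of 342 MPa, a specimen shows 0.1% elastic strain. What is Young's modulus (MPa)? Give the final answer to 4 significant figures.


E = sigma / epsilon
epsilon = 0.1% = 1e-03
E = 342 / 1e-03
E = 342000 MPa


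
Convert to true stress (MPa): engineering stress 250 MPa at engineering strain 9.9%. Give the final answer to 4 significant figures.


sigma_true = sigma_eng * (1 + epsilon_eng)
sigma_true = 250 * (1 + 0.099)
sigma_true = 274.8 MPa


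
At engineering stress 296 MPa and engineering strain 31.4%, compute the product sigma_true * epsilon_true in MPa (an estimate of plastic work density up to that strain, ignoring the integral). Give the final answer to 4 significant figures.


sigma_true = sigma_eng * (1 + epsilon_eng)
sigma_true = 296 * (1 + 0.314) = 388.944 MPa
epsilon_true = ln(1 + epsilon_eng)
epsilon_true = ln(1 + 0.314) = 0.273076
sigma_true * epsilon_true = 388.944 * 0.273076 = 106.2 MPa


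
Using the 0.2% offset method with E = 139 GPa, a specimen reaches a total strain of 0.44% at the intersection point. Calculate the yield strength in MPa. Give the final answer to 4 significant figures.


Offset strain = 0.002
Elastic strain at yield = total_strain - offset = 4.4e-03 - 0.002 = 2.4e-03
sigma_y = E * elastic_strain = 139000 * 2.4e-03
sigma_y = 333.6 MPa


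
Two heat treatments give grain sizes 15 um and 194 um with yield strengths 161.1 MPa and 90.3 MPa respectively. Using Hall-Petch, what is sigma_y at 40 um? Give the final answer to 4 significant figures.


sigma_y = sigma0 + k / sqrt(d)
1/sqrt(d1) = 1/sqrt(1.5e-05) = 258.199;  1/sqrt(d2) = 71.7958
k = (sigma1 - sigma2) / (1/sqrt(d1) - 1/sqrt(d2)) = (161.1 - 90.3) / (258.199 - 71.7958) = 0.379822 MPa*m^0.5
sigma0 = sigma1 - k/sqrt(d1) = 161.1 - 0.379822*258.199 = 63.0304 MPa
sigma_y(d3) = 63.0304 + 0.379822 / sqrt(4e-05) = 123.1 MPa


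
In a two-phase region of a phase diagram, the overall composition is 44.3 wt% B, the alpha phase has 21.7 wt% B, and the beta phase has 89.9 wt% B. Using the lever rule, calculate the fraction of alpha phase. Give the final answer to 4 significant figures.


f_alpha = (C_beta - C0) / (C_beta - C_alpha)
f_alpha = (89.9 - 44.3) / (89.9 - 21.7)
f_alpha = 0.6686


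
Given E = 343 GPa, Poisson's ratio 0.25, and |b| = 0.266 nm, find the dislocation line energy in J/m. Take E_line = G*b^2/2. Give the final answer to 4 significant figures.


Step 1: G = E / (2*(1+nu))
G = 343 / (2*(1+0.25)) = 137.2 GPa = 1.372e+11 Pa
Step 2: E_line = G*b^2/2
b = 0.266 nm = 2.66e-10 m
E_line = 0.5 * 1.372e+11 * (2.66e-10)^2 = 4.854e-09 J/m


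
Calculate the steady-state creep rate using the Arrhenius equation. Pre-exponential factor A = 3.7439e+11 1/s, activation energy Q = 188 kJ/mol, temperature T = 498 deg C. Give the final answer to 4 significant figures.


rate = A * exp(-Q / (R*T))
T = 498 + 273.15 = 771.15 K
rate = 3.7439e+11 * exp(-188e3 / (8.314 * 771.15))
rate = 0.06894 1/s


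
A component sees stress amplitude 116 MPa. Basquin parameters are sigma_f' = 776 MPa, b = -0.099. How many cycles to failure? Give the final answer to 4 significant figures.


sigma_a = sigma_f' * (2*Nf)^b
2*Nf = (sigma_a / sigma_f')^(1/b)
2*Nf = (116 / 776)^(1/-0.099)
2*Nf = 2.17476e+08
Nf = 1.087e+08 cycles


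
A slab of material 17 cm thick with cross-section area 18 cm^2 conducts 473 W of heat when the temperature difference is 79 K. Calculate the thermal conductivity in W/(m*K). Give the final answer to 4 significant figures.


k = Q*L / (A*dT)
L = 0.17 m, A = 1.8e-03 m^2
k = 473 * 0.17 / (1.8e-03 * 79)
k = 565.5 W/(m*K)


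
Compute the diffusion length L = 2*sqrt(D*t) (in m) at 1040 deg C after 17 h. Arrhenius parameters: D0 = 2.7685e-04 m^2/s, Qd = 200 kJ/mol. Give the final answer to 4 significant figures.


Step 1: D = D0 * exp(-Qd/(R*T))
T = 1313.15 K
D = 2.7685e-04 * exp(-200e3 / (8.314 * 1313.15)) = 3.06431e-12 m^2/s
Step 2: L = 2*sqrt(D*t)
t = 17 h = 61200 s
L = 2*sqrt(3.06431e-12 * 61200) = 8.661e-04 m


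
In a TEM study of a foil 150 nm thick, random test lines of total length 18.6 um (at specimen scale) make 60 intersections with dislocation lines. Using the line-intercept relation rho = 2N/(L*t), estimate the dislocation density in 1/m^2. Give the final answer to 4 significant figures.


rho = 2N / (L * t)
L = 18.6 um = 1.86e-05 m, t = 150 nm = 1.5e-07 m
rho = 2 * 60 / (1.86e-05 * 1.5e-07)
rho = 4.301e+13 1/m^2


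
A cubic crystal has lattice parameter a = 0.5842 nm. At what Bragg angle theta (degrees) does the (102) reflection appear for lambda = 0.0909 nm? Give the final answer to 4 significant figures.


d = a / sqrt(h^2+k^2+l^2)
d = 0.5842 / sqrt(5) = 0.261262 nm
lambda = 2*d*sin(theta)  =>  sin(theta) = lambda / (2*d)
sin(theta) = 0.0909 / (2 * 0.261262) = 0.173963
theta = 10.02 deg


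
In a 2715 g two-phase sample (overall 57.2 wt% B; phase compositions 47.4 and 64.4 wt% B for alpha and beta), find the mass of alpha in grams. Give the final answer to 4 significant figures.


f_alpha = (C_beta - C0) / (C_beta - C_alpha)
f_alpha = (64.4 - 57.2) / (64.4 - 47.4) = 0.423529
m_alpha = f_alpha * m_total = 0.423529 * 2715 = 1150 g


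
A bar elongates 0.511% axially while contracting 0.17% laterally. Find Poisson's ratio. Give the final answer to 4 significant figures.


nu = -epsilon_lat / epsilon_axial
Lateral strain is contraction (negative), so using magnitudes:
nu = 0.17 / 0.511
nu = 0.3327


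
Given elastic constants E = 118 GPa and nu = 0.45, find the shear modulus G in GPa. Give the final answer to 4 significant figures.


G = E / (2*(1+nu))
G = 118 / (2*(1+0.45))
G = 40.69 GPa


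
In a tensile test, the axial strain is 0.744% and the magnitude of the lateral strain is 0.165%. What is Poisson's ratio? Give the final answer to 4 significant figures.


nu = -epsilon_lat / epsilon_axial
Lateral strain is contraction (negative), so using magnitudes:
nu = 0.165 / 0.744
nu = 0.2218


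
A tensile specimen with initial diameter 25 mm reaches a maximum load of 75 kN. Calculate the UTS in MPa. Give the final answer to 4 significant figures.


A0 = pi*(d/2)^2 = pi*(25/2)^2 = 490.874 mm^2
UTS = F_max / A0 = 75*1000 / 490.874
UTS = 152.8 MPa


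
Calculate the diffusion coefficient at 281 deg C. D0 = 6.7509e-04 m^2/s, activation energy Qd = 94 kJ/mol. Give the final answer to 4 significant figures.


D = D0 * exp(-Qd / (R*T))
T = 554.15 K
D = 6.7509e-04 * exp(-94e3 / (8.314 * 554.15))
D = 9.301e-13 m^2/s


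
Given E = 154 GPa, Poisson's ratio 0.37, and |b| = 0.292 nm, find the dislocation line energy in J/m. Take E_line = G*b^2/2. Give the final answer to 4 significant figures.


Step 1: G = E / (2*(1+nu))
G = 154 / (2*(1+0.37)) = 56.2044 GPa = 5.62044e+10 Pa
Step 2: E_line = G*b^2/2
b = 0.292 nm = 2.92e-10 m
E_line = 0.5 * 5.62044e+10 * (2.92e-10)^2 = 2.396e-09 J/m


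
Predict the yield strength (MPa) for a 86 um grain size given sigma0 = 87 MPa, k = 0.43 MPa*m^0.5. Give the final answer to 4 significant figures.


sigma_y = sigma0 + k / sqrt(d)
d = 86 um = 8.6e-05 m
sigma_y = 87 + 0.43 / sqrt(8.6e-05)
sigma_y = 133.4 MPa


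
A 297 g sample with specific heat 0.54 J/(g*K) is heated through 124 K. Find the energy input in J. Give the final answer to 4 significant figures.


Q = m * cp * dT
Q = 297 * 0.54 * 124
Q = 19890 J


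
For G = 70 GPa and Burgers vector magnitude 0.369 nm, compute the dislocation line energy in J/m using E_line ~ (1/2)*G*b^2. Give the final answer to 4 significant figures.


E = G*b^2/2
b = 0.369 nm = 3.69e-10 m
G = 70 GPa = 7e+10 Pa
E = 0.5 * 7e+10 * (3.69e-10)^2
E = 4.766e-09 J/m


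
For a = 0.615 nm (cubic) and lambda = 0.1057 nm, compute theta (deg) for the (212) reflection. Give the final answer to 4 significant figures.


d = a / sqrt(h^2+k^2+l^2)
d = 0.615 / sqrt(9) = 0.205 nm
lambda = 2*d*sin(theta)  =>  sin(theta) = lambda / (2*d)
sin(theta) = 0.1057 / (2 * 0.205) = 0.257805
theta = 14.94 deg


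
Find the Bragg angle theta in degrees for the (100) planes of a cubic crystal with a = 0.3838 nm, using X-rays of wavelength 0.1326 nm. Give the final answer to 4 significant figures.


d = a / sqrt(h^2+k^2+l^2)
d = 0.3838 / sqrt(1) = 0.3838 nm
lambda = 2*d*sin(theta)  =>  sin(theta) = lambda / (2*d)
sin(theta) = 0.1326 / (2 * 0.3838) = 0.172746
theta = 9.948 deg


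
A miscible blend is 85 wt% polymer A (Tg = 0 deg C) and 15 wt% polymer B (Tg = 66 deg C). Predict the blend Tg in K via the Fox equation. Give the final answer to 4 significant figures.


1/Tg = w1/Tg1 + w2/Tg2 (in Kelvin)
Tg1 = 273.15 K, Tg2 = 339.15 K
1/Tg = 0.85/273.15 + 0.15/339.15
Tg = 281.4 K


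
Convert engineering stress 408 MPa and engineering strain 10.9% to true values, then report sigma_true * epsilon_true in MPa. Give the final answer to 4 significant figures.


sigma_true = sigma_eng * (1 + epsilon_eng)
sigma_true = 408 * (1 + 0.109) = 452.472 MPa
epsilon_true = ln(1 + epsilon_eng)
epsilon_true = ln(1 + 0.109) = 0.103459
sigma_true * epsilon_true = 452.472 * 0.103459 = 46.81 MPa


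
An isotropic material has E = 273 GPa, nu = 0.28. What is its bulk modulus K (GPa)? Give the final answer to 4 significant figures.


K = E / (3*(1-2*nu))
K = 273 / (3*(1-2*0.28))
K = 206.8 GPa


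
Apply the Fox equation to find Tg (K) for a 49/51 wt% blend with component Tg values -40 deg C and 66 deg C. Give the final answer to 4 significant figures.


1/Tg = w1/Tg1 + w2/Tg2 (in Kelvin)
Tg1 = 233.15 K, Tg2 = 339.15 K
1/Tg = 0.49/233.15 + 0.51/339.15
Tg = 277.4 K


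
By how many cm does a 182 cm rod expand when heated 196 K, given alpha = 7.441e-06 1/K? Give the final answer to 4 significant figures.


dL = L0 * alpha * dT
dL = 182 * 7.441e-06 * 196
dL = 0.2654 cm


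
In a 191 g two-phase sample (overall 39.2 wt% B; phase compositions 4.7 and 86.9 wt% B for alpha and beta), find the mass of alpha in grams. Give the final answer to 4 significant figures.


f_alpha = (C_beta - C0) / (C_beta - C_alpha)
f_alpha = (86.9 - 39.2) / (86.9 - 4.7) = 0.580292
m_alpha = f_alpha * m_total = 0.580292 * 191 = 110.8 g


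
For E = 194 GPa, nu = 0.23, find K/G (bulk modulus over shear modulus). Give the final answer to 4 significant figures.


G = E / (2*(1+nu))
G = 194 / (2*(1+0.23)) = 78.8618 GPa
K = E / (3*(1-2*nu))
K = 194 / (3*(1-2*0.23)) = 119.753 GPa
K/G = 119.753 / 78.8618 = 1.519


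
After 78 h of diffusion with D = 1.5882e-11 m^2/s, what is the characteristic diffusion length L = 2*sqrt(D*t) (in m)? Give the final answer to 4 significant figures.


t = 78 hr = 280800 s
Diffusion length = 2*sqrt(D*t)
= 2*sqrt(1.5882e-11 * 280800)
= 4.224e-03 m


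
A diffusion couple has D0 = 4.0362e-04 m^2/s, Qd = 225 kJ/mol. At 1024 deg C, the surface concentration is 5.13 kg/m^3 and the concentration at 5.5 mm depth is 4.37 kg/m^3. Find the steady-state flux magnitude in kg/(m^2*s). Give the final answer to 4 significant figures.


Step 1: D = D0 * exp(-Qd/(R*T))
T = 1024 + 273.15 = 1297.15 K
D = 4.0362e-04 * exp(-225e3 / (8.314 * 1297.15)) = 3.5089e-13 m^2/s
Step 2: J = D * (C1 - C2) / dx
J = 3.5089e-13 * (5.13 - 4.37) / 5.5e-03
J = 4.849e-11 kg/(m^2*s)
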